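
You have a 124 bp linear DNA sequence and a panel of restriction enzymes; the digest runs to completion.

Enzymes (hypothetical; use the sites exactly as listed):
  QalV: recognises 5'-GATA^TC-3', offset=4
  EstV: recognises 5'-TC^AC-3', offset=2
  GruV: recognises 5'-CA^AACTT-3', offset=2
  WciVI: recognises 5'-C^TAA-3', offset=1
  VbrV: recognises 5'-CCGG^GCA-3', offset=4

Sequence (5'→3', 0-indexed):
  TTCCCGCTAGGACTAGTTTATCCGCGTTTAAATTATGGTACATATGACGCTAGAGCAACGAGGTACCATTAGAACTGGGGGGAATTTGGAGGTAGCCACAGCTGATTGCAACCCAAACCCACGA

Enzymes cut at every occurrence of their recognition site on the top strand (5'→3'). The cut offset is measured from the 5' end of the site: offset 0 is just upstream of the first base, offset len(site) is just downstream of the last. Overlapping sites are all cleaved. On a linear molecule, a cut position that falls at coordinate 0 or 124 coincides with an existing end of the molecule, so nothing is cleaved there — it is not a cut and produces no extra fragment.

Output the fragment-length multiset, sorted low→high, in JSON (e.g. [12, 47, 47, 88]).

[124]

Site scan:
  QalV (GATATC, off=4): no sites
  EstV (TCAC, off=2): no sites
  GruV (CAAACTT, off=2): no sites
  WciVI (CTAA, off=1): no sites
  VbrV (CCGGGCA, off=4): no sites

All cut coordinates (distinct, sorted): ∅

Fragments:
  no cuts → one linear fragment of 124 bp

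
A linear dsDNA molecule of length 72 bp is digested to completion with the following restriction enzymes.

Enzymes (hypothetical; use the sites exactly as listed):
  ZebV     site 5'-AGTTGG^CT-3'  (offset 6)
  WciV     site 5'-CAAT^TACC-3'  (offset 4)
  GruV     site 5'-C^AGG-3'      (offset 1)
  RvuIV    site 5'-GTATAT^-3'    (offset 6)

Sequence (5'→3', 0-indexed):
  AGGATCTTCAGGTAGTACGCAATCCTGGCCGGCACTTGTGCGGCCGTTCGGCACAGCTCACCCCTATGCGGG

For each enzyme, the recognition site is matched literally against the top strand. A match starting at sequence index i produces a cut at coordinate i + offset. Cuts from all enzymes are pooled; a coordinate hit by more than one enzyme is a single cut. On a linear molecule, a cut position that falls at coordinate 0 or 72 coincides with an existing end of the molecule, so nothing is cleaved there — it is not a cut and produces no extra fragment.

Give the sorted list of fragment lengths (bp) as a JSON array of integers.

Site scan:
  ZebV (AGTTGGCT, off=6): no sites
  WciV (CAATTACC, off=4): no sites
  GruV CAGG/1: at [8] ⇒ [9]
  RvuIV (GTATAT, off=6): no sites

All cut coordinates (distinct, sorted): [9]

Fragment lengths:
  [0,9): 9 bp
  [9,72): 63 bp

[9,63]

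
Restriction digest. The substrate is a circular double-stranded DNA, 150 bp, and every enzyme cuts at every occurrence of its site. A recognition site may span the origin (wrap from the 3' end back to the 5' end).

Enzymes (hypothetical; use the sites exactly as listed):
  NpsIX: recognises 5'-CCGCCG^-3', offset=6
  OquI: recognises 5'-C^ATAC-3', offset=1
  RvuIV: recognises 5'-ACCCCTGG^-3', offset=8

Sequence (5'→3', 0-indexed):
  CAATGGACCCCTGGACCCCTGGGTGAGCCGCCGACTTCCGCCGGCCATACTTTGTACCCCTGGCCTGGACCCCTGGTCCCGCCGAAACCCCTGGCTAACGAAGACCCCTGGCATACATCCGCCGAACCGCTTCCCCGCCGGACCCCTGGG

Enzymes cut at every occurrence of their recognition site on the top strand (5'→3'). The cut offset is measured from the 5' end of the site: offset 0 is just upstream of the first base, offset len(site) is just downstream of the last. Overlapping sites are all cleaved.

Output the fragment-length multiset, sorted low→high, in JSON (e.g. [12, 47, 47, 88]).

[1,3,8,8,9,10,10,11,12,13,15,16,17,17]

Per-enzyme occurrences:
  NpsIX (CCGCCG, off=6): starts [27, 37, 78, 118, 134] → cuts [33, 43, 84, 124, 140]
  OquI (CATAC, off=1): starts [45, 111] → cuts [46, 112]
  RvuIV (ACCCCTGG, off=8): starts [6, 14, 55, 68, 86, 103, 141] → cuts [14, 22, 63, 76, 94, 111, 149]

All cut coordinates (distinct, sorted): [14, 22, 33, 43, 46, 63, 76, 84, 94, 111, 112, 124, 140, 149]

Fragment lengths:
  14→22: 8 bp
  22→33: 11 bp
  33→43: 10 bp
  43→46: 3 bp
  46→63: 17 bp
  63→76: 13 bp
  76→84: 8 bp
  84→94: 10 bp
  94→111: 17 bp
  111→112: 1 bp
  112→124: 12 bp
  124→140: 16 bp
  140→149: 9 bp
  149→14 (wrap): 150-149+14 = 15 bp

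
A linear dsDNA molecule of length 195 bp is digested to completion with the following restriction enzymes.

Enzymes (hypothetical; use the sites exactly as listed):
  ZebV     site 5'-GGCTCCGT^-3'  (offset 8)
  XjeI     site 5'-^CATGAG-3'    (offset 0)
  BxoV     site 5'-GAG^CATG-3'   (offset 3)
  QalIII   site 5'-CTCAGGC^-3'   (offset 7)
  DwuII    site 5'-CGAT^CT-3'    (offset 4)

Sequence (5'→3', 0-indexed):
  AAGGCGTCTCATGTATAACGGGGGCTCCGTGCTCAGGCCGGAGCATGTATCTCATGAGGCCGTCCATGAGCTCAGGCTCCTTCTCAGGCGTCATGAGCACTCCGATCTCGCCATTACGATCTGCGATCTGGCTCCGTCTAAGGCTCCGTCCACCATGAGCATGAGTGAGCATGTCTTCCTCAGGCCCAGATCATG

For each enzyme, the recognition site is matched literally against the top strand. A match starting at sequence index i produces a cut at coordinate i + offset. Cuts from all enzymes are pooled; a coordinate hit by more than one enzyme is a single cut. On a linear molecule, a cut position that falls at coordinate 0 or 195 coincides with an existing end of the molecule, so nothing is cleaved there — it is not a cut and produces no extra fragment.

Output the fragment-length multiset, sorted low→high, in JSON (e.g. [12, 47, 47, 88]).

[2,4,5,6,7,8,9,10,10,10,12,12,12,13,14,15,16,30]

Scan for sites:
  ZebV GGCTCCGT/8: at [22, 129, 141] ⇒ [30, 137, 149]
  XjeI CATGAG/0: at [52, 64, 91, 153, 159] ⇒ [52, 64, 91, 153, 159]
  BxoV GAGCATG/3: at [40, 156, 166] ⇒ [43, 159, 169]
  QalIII CTCAGGC/7: at [31, 70, 82, 178] ⇒ [38, 77, 89, 185]
  DwuII CGATCT/4: at [102, 116, 123] ⇒ [106, 120, 127]

All cut coordinates (distinct, sorted): [30, 38, 43, 52, 64, 77, 89, 91, 106, 120, 127, 137, 149, 153, 159, 169, 185]

Fragments:
  [0,30): 30 bp
  [30,38): 8 bp
  [38,43): 5 bp
  [43,52): 9 bp
  [52,64): 12 bp
  [64,77): 13 bp
  [77,89): 12 bp
  [89,91): 2 bp
  [91,106): 15 bp
  [106,120): 14 bp
  [120,127): 7 bp
  [127,137): 10 bp
  [137,149): 12 bp
  [149,153): 4 bp
  [153,159): 6 bp
  [159,169): 10 bp
  [169,185): 16 bp
  [185,195): 10 bp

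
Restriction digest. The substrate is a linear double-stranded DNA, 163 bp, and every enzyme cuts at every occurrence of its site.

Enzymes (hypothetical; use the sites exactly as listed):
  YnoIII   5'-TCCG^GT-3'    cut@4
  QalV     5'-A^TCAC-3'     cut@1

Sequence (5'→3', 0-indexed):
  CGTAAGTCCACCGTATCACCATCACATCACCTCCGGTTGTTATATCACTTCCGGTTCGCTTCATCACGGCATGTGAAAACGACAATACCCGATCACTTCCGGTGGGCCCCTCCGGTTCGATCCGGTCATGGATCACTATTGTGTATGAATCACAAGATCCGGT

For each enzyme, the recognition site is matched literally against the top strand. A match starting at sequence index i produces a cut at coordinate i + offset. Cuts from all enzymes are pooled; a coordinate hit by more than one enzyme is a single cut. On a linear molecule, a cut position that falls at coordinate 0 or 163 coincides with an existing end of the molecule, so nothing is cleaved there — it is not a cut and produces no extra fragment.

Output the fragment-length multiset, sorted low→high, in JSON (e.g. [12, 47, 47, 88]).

[2,5,6,8,9,9,9,9,10,10,12,13,15,17,29]

Scan for sites:
  YnoIII TCCGGT/4: at [31, 49, 97, 110, 120, 157] ⇒ [35, 53, 101, 114, 124, 161]
  QalV ATCAC/1: at [14, 20, 25, 43, 62, 91, 131, 148] ⇒ [15, 21, 26, 44, 63, 92, 132, 149]

All cut coordinates (distinct, sorted): [15, 21, 26, 35, 44, 53, 63, 92, 101, 114, 124, 132, 149, 161]

Fragment lengths:
  [0,15): 15 bp
  [15,21): 6 bp
  [21,26): 5 bp
  [26,35): 9 bp
  [35,44): 9 bp
  [44,53): 9 bp
  [53,63): 10 bp
  [63,92): 29 bp
  [92,101): 9 bp
  [101,114): 13 bp
  [114,124): 10 bp
  [124,132): 8 bp
  [132,149): 17 bp
  [149,161): 12 bp
  [161,163): 2 bp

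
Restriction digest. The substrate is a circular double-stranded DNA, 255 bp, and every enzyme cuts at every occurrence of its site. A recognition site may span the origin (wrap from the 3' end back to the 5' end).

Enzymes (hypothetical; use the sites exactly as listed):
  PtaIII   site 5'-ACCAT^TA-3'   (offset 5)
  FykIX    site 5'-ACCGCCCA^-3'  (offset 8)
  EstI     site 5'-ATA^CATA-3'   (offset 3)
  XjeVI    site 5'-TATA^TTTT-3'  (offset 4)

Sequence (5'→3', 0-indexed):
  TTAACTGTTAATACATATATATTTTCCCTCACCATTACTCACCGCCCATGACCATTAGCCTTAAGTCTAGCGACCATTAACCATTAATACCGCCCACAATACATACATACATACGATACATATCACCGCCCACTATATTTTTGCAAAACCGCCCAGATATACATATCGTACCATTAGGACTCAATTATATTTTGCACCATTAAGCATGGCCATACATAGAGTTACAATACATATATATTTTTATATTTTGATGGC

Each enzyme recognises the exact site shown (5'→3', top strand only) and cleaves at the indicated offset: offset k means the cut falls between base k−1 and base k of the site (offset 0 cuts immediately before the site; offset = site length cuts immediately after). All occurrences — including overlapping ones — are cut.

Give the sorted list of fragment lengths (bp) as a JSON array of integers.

Per-enzyme occurrences:
  PtaIII ACCATTA/5: at [30, 50, 72, 79, 169, 195] ⇒ [35, 55, 77, 84, 174, 200]
  FykIX ACCGCCCA/8: at [40, 88, 124, 147] ⇒ [48, 96, 132, 155]
  EstI ATACATA/3: at [10, 98, 102, 106, 115, 158, 211, 226] ⇒ [13, 101, 105, 109, 118, 161, 214, 229]
  XjeVI TATATTTT/4: at [17, 133, 185, 233, 241] ⇒ [21, 137, 189, 237, 245]

All cut coordinates (distinct, sorted): [13, 21, 35, 48, 55, 77, 84, 96, 101, 105, 109, 118, 132, 137, 155, 161, 174, 189, 200, 214, 229, 237, 245]

Fragment lengths:
  13→21: 8 bp
  21→35: 14 bp
  35→48: 13 bp
  48→55: 7 bp
  55→77: 22 bp
  77→84: 7 bp
  84→96: 12 bp
  96→101: 5 bp
  101→105: 4 bp
  105→109: 4 bp
  109→118: 9 bp
  118→132: 14 bp
  132→137: 5 bp
  137→155: 18 bp
  155→161: 6 bp
  161→174: 13 bp
  174→189: 15 bp
  189→200: 11 bp
  200→214: 14 bp
  214→229: 15 bp
  229→237: 8 bp
  237→245: 8 bp
  245→13 (wrap): 255-245+13 = 23 bp

[4,4,5,5,6,7,7,8,8,8,9,11,12,13,13,14,14,14,15,15,18,22,23]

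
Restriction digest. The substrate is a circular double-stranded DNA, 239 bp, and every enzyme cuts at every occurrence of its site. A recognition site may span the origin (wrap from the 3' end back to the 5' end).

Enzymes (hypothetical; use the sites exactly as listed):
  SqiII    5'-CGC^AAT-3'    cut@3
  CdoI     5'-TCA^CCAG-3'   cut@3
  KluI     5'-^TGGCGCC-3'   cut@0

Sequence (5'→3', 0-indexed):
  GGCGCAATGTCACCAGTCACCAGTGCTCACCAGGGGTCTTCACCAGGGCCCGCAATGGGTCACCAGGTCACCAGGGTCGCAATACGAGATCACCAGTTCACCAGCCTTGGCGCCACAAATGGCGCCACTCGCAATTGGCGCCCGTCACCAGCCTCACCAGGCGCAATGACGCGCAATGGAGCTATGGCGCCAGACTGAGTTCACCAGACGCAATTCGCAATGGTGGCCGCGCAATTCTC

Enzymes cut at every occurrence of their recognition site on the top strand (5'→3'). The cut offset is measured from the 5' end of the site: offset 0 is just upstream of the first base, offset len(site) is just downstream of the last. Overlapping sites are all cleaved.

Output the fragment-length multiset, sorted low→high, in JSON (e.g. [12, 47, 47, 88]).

[3,7,7,7,7,8,8,8,8,9,9,10,10,10,10,11,12,12,12,12,13,13,14,19]

Per-enzyme occurrences:
  SqiII (CGCAAT, off=3): starts [2, 50, 77, 129, 161, 171, 208, 215, 229] → cuts [5, 53, 80, 132, 164, 174, 211, 218, 232]
  CdoI (TCACCAG, off=3): starts [9, 16, 26, 39, 59, 67, 89, 97, 144, 153, 200] → cuts [12, 19, 29, 42, 62, 70, 92, 100, 147, 156, 203]
  KluI (TGGCGCC, off=0): starts [107, 119, 135, 184] → cuts [107, 119, 135, 184]

All cut coordinates (distinct, sorted): [5, 12, 19, 29, 42, 53, 62, 70, 80, 92, 100, 107, 119, 132, 135, 147, 156, 164, 174, 184, 203, 211, 218, 232]

Fragments:
  5→12: 7 bp
  12→19: 7 bp
  19→29: 10 bp
  29→42: 13 bp
  42→53: 11 bp
  53→62: 9 bp
  62→70: 8 bp
  70→80: 10 bp
  80→92: 12 bp
  92→100: 8 bp
  100→107: 7 bp
  107→119: 12 bp
  119→132: 13 bp
  132→135: 3 bp
  135→147: 12 bp
  147→156: 9 bp
  156→164: 8 bp
  164→174: 10 bp
  174→184: 10 bp
  184→203: 19 bp
  203→211: 8 bp
  211→218: 7 bp
  218→232: 14 bp
  232→5 (wrap): 239-232+5 = 12 bp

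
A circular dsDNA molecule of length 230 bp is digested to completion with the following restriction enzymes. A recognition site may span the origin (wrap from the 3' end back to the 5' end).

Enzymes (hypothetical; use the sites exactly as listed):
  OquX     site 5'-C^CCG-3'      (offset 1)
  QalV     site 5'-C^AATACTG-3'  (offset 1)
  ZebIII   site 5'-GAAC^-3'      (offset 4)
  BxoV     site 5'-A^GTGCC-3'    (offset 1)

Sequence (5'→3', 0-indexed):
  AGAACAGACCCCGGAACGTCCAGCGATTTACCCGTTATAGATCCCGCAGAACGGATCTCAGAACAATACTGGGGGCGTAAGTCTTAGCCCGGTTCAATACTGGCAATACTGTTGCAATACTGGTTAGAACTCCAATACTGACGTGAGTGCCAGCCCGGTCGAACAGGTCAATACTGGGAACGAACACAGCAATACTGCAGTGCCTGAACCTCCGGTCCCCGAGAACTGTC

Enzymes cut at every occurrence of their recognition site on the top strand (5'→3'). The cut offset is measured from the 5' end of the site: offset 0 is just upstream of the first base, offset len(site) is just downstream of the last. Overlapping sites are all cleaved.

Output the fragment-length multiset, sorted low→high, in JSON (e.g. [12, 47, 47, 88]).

[3,4,5,5,5,7,7,8,8,9,9,9,9,9,10,10,11,12,12,12,13,14,15,24]

Per-enzyme occurrences:
  OquX (CCCG, off=1): starts [9, 30, 42, 87, 153, 217] → cuts [10, 31, 43, 88, 154, 218]
  QalV (CAATACTG, off=1): starts [63, 94, 103, 114, 132, 168, 189] → cuts [64, 95, 104, 115, 133, 169, 190]
  ZebIII (GAAC, off=4): starts [1, 13, 48, 60, 126, 160, 177, 181, 205, 222] → cuts [5, 17, 52, 64, 130, 164, 181, 185, 209, 226]
  BxoV (AGTGCC, off=1): starts [145, 198] → cuts [146, 199]

All cut coordinates (distinct, sorted): [5, 10, 17, 31, 43, 52, 64, 88, 95, 104, 115, 130, 133, 146, 154, 164, 169, 181, 185, 190, 199, 209, 218, 226]

Fragment lengths:
  5→10: 5 bp
  10→17: 7 bp
  17→31: 14 bp
  31→43: 12 bp
  43→52: 9 bp
  52→64: 12 bp
  64→88: 24 bp
  88→95: 7 bp
  95→104: 9 bp
  104→115: 11 bp
  115→130: 15 bp
  130→133: 3 bp
  133→146: 13 bp
  146→154: 8 bp
  154→164: 10 bp
  164→169: 5 bp
  169→181: 12 bp
  181→185: 4 bp
  185→190: 5 bp
  190→199: 9 bp
  199→209: 10 bp
  209→218: 9 bp
  218→226: 8 bp
  226→5 (wrap): 230-226+5 = 9 bp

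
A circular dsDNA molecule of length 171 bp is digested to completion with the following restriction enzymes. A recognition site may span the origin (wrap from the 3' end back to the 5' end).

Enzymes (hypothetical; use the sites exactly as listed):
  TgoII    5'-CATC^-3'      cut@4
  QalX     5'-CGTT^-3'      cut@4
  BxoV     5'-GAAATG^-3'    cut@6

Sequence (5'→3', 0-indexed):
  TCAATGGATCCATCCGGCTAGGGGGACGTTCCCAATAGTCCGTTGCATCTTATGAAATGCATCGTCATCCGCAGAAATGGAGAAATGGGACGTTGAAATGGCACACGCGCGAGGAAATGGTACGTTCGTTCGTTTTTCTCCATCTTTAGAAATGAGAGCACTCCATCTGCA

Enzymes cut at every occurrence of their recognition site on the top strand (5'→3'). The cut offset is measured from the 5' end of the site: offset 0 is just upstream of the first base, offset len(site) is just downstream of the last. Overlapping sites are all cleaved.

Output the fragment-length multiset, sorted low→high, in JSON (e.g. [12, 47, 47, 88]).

Scan for sites:
  TgoII CATC/4: at [10, 45, 59, 65, 140, 163, 169] ⇒ [2, 14, 49, 63, 69, 144, 167]
  QalX CGTT/4: at [26, 40, 90, 122, 126, 130] ⇒ [30, 44, 94, 126, 130, 134]
  BxoV GAAATG/6: at [53, 73, 81, 94, 113, 148] ⇒ [59, 79, 87, 100, 119, 154]

Pooled cuts: [2, 14, 30, 44, 49, 59, 63, 69, 79, 87, 94, 100, 119, 126, 130, 134, 144, 154, 167]

Fragments:
  2→14: 12 bp
  14→30: 16 bp
  30→44: 14 bp
  44→49: 5 bp
  49→59: 10 bp
  59→63: 4 bp
  63→69: 6 bp
  69→79: 10 bp
  79→87: 8 bp
  87→94: 7 bp
  94→100: 6 bp
  100→119: 19 bp
  119→126: 7 bp
  126→130: 4 bp
  130→134: 4 bp
  134→144: 10 bp
  144→154: 10 bp
  154→167: 13 bp
  167→2 (wrap): 171-167+2 = 6 bp

[4,4,4,5,6,6,6,7,7,8,10,10,10,10,12,13,14,16,19]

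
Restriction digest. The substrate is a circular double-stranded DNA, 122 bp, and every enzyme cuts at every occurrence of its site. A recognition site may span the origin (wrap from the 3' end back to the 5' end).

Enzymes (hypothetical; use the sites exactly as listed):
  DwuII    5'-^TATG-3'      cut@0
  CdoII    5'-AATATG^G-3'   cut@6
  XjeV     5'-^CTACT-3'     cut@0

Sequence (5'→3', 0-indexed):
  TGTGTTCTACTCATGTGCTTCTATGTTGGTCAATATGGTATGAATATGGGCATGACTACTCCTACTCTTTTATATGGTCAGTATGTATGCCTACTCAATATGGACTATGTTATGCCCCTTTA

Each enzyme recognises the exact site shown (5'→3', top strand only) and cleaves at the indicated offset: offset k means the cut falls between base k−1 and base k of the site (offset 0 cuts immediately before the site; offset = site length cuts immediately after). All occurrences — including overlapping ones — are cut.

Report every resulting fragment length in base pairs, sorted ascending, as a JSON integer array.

Per-enzyme occurrences:
  DwuII TATG/0: at [21, 33, 38, 44, 72, 81, 85, 98, 105, 110, 120] ⇒ [21, 33, 38, 44, 72, 81, 85, 98, 105, 110, 120]
  CdoII AATATGG/6: at [31, 42, 96] ⇒ [37, 48, 102]
  XjeV CTACT/0: at [6, 55, 61, 90] ⇒ [6, 55, 61, 90]

Pooled cuts: [6, 21, 33, 37, 38, 44, 48, 55, 61, 72, 81, 85, 90, 98, 102, 105, 110, 120]

Fragment lengths:
  6→21: 15 bp
  21→33: 12 bp
  33→37: 4 bp
  37→38: 1 bp
  38→44: 6 bp
  44→48: 4 bp
  48→55: 7 bp
  55→61: 6 bp
  61→72: 11 bp
  72→81: 9 bp
  81→85: 4 bp
  85→90: 5 bp
  90→98: 8 bp
  98→102: 4 bp
  102→105: 3 bp
  105→110: 5 bp
  110→120: 10 bp
  120→6 (wrap): 122-120+6 = 8 bp

[1,3,4,4,4,4,5,5,6,6,7,8,8,9,10,11,12,15]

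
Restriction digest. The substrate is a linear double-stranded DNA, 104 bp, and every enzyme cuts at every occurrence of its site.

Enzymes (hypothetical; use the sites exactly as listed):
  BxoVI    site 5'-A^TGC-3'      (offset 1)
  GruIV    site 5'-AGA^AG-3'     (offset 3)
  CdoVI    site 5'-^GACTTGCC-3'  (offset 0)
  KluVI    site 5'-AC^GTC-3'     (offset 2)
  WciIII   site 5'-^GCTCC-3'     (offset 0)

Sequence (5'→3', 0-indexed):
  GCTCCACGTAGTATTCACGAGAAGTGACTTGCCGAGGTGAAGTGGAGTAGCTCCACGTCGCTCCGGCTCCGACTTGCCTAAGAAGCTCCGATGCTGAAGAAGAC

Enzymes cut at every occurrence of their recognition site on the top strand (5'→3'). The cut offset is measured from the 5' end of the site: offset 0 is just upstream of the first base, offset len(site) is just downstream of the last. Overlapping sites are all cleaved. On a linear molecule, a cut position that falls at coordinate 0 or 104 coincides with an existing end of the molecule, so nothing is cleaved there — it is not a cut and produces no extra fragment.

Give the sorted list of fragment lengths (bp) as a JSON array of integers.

Site scan:
  BxoVI (ATGC, off=1): starts [90] → cuts [91]
  GruIV (AGAAG, off=3): starts [19, 80, 97] → cuts [22, 83, 100]
  CdoVI (GACTTGCC, off=0): starts [25, 70] → cuts [25, 70]
  KluVI (ACGTC, off=2): starts [54] → cuts [56]
  WciIII (GCTCC, off=0): starts [0, 49, 59, 65, 84] → cuts [49, 59, 65, 84] (position 0 is a terminus of the linear molecule — no cut)

Pooled cuts: [22, 25, 49, 56, 59, 65, 70, 83, 84, 91, 100]

Fragments:
  [0,22): 22 bp
  [22,25): 3 bp
  [25,49): 24 bp
  [49,56): 7 bp
  [56,59): 3 bp
  [59,65): 6 bp
  [65,70): 5 bp
  [70,83): 13 bp
  [83,84): 1 bp
  [84,91): 7 bp
  [91,100): 9 bp
  [100,104): 4 bp

[1,3,3,4,5,6,7,7,9,13,22,24]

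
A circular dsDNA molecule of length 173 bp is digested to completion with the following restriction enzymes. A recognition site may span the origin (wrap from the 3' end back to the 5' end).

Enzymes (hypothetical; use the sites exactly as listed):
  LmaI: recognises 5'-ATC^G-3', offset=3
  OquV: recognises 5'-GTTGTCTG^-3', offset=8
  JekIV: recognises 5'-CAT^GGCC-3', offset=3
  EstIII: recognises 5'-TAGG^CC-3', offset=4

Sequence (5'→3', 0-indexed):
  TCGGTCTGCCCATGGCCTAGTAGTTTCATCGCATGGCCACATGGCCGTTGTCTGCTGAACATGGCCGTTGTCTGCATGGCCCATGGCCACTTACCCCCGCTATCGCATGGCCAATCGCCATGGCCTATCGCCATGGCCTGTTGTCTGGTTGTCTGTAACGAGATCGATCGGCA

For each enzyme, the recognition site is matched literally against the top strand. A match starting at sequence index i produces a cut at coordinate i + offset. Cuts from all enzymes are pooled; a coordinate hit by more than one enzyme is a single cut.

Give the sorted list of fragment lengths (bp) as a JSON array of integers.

Scan for sites:
  LmaI (ATCG, off=3): starts [27, 101, 113, 126, 162, 166, 172] → cuts [2, 30, 104, 116, 129, 165, 169]
  OquV (GTTGTCTG, off=8): starts [46, 66, 139, 147] → cuts [54, 74, 147, 155]
  JekIV (CATGGCC, off=3): starts [10, 31, 39, 59, 74, 81, 105, 118, 131] → cuts [13, 34, 42, 62, 77, 84, 108, 121, 134]
  EstIII (TAGGCC, off=4): no sites

Pooled cuts: [2, 13, 30, 34, 42, 54, 62, 74, 77, 84, 104, 108, 116, 121, 129, 134, 147, 155, 165, 169]

Fragment lengths:
  2→13: 11 bp
  13→30: 17 bp
  30→34: 4 bp
  34→42: 8 bp
  42→54: 12 bp
  54→62: 8 bp
  62→74: 12 bp
  74→77: 3 bp
  77→84: 7 bp
  84→104: 20 bp
  104→108: 4 bp
  108→116: 8 bp
  116→121: 5 bp
  121→129: 8 bp
  129→134: 5 bp
  134→147: 13 bp
  147→155: 8 bp
  155→165: 10 bp
  165→169: 4 bp
  169→2 (wrap): 173-169+2 = 6 bp

[3,4,4,4,5,5,6,7,8,8,8,8,8,10,11,12,12,13,17,20]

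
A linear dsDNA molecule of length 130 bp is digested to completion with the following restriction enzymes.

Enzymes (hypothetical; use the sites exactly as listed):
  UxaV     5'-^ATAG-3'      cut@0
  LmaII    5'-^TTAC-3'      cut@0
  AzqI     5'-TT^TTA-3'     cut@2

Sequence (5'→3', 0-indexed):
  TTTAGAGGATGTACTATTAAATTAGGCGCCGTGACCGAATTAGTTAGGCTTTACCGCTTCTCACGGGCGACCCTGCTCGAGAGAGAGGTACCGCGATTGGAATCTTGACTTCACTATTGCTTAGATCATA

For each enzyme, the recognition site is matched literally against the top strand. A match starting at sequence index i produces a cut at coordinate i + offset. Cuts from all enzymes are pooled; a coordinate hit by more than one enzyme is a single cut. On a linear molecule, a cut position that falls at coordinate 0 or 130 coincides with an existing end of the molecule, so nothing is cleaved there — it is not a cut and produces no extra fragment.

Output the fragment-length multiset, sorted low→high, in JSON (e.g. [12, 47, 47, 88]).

Scan for sites:
  UxaV (ATAG, off=0): no sites
  LmaII TTAC/0: at [50] ⇒ [50]
  AzqI (TTTTA, off=2): no sites

Pooled cuts: [50]

Fragments:
  [0,50): 50 bp
  [50,130): 80 bp

[50,80]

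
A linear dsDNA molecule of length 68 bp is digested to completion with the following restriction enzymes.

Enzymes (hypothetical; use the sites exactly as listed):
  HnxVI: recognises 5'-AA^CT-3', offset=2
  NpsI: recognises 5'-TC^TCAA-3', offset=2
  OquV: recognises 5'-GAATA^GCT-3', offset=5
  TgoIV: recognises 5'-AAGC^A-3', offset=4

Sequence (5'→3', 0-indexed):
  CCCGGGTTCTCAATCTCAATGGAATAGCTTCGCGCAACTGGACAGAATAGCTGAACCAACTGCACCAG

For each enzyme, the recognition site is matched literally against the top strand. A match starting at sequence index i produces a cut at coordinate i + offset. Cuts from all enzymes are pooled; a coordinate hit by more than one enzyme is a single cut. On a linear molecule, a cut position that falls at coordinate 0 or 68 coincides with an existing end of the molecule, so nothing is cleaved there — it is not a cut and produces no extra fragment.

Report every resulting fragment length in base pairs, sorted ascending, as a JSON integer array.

Scan for sites:
  HnxVI (AACT, off=2): starts [35, 57] → cuts [37, 59]
  NpsI (TCTCAA, off=2): starts [7, 13] → cuts [9, 15]
  OquV (GAATAGCT, off=5): starts [21, 44] → cuts [26, 49]
  TgoIV (AAGCA, off=4): no sites

All cut coordinates (distinct, sorted): [9, 15, 26, 37, 49, 59]

Fragment lengths:
  [0,9): 9 bp
  [9,15): 6 bp
  [15,26): 11 bp
  [26,37): 11 bp
  [37,49): 12 bp
  [49,59): 10 bp
  [59,68): 9 bp

[6,9,9,10,11,11,12]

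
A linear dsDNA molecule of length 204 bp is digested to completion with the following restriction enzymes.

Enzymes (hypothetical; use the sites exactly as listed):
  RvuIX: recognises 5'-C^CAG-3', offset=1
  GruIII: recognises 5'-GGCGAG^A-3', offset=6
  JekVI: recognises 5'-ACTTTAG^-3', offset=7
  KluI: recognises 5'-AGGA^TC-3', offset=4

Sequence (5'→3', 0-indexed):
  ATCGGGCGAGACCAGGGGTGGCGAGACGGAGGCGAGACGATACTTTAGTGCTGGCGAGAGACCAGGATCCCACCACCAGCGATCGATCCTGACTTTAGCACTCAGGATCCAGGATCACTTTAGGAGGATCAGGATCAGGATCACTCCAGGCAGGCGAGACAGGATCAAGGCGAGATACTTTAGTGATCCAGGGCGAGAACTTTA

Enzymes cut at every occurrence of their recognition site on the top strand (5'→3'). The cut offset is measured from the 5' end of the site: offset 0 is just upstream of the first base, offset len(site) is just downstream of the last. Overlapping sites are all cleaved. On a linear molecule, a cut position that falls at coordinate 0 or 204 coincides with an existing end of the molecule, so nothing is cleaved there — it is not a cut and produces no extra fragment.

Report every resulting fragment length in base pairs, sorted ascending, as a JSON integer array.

Site scan:
  RvuIX CCAG/1: at [11, 61, 75, 108, 145, 187] ⇒ [12, 62, 76, 109, 146, 188]
  GruIII GGCGAGA/6: at [4, 19, 30, 52, 152, 168, 191] ⇒ [10, 25, 36, 58, 158, 174, 197]
  JekVI ACTTTAG/7: at [41, 91, 116, 176] ⇒ [48, 98, 123, 183]
  KluI AGGATC/4: at [63, 103, 110, 124, 130, 136, 160] ⇒ [67, 107, 114, 128, 134, 140, 164]

Pooled cuts: [10, 12, 25, 36, 48, 58, 62, 67, 76, 98, 107, 109, 114, 123, 128, 134, 140, 146, 158, 164, 174, 183, 188, 197]

Fragments:
  [0,10): 10 bp
  [10,12): 2 bp
  [12,25): 13 bp
  [25,36): 11 bp
  [36,48): 12 bp
  [48,58): 10 bp
  [58,62): 4 bp
  [62,67): 5 bp
  [67,76): 9 bp
  [76,98): 22 bp
  [98,107): 9 bp
  [107,109): 2 bp
  [109,114): 5 bp
  [114,123): 9 bp
  [123,128): 5 bp
  [128,134): 6 bp
  [134,140): 6 bp
  [140,146): 6 bp
  [146,158): 12 bp
  [158,164): 6 bp
  [164,174): 10 bp
  [174,183): 9 bp
  [183,188): 5 bp
  [188,197): 9 bp
  [197,204): 7 bp

[2,2,4,5,5,5,5,6,6,6,6,7,9,9,9,9,9,10,10,10,11,12,12,13,22]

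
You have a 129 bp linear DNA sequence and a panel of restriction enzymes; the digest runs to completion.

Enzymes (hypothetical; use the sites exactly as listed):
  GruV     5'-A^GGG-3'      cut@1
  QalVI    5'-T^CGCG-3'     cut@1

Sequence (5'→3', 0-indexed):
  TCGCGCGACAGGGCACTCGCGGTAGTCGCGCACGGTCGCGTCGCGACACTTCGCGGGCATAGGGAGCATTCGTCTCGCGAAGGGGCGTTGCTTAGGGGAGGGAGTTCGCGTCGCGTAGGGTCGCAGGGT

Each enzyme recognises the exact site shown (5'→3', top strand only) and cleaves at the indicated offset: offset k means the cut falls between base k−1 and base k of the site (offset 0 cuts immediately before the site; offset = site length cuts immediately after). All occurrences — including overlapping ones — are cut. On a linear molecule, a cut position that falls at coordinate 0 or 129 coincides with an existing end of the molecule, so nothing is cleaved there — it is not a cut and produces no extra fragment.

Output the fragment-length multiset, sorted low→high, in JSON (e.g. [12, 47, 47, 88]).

Scan for sites:
  GruV AGGG/1: at [9, 60, 80, 93, 98, 116, 124] ⇒ [10, 61, 81, 94, 99, 117, 125]
  QalVI TCGCG/1: at [0, 16, 25, 35, 40, 50, 74, 105, 110] ⇒ [1, 17, 26, 36, 41, 51, 75, 106, 111]

All cut coordinates (distinct, sorted): [1, 10, 17, 26, 36, 41, 51, 61, 75, 81, 94, 99, 106, 111, 117, 125]

Fragments:
  [0,1): 1 bp
  [1,10): 9 bp
  [10,17): 7 bp
  [17,26): 9 bp
  [26,36): 10 bp
  [36,41): 5 bp
  [41,51): 10 bp
  [51,61): 10 bp
  [61,75): 14 bp
  [75,81): 6 bp
  [81,94): 13 bp
  [94,99): 5 bp
  [99,106): 7 bp
  [106,111): 5 bp
  [111,117): 6 bp
  [117,125): 8 bp
  [125,129): 4 bp

[1,4,5,5,5,6,6,7,7,8,9,9,10,10,10,13,14]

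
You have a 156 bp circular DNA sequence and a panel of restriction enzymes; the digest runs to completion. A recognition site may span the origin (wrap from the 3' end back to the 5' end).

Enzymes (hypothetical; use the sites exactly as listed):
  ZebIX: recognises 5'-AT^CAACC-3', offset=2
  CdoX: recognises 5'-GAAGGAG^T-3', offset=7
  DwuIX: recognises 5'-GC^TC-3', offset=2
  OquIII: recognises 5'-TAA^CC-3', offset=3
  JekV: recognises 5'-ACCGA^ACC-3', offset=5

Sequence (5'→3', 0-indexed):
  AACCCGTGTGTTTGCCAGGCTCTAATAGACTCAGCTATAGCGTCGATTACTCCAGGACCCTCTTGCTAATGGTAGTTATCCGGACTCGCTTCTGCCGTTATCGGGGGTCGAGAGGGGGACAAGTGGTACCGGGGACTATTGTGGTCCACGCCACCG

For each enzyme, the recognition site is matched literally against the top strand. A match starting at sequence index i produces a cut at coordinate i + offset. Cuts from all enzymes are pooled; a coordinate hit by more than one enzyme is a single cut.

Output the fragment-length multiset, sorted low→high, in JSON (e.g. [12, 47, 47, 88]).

[19,137]

Site scan:
  ZebIX (ATCAACC, off=2): no sites
  CdoX (GAAGGAGT, off=7): no sites
  DwuIX GCTC/2: at [18] ⇒ [20]
  OquIII (TAACC, off=3): no sites
  JekV ACCGAACC/5: at [152] ⇒ [1]

Pooled cuts: [1, 20]

Fragment lengths:
  1→20: 19 bp
  20→1 (wrap): 156-20+1 = 137 bp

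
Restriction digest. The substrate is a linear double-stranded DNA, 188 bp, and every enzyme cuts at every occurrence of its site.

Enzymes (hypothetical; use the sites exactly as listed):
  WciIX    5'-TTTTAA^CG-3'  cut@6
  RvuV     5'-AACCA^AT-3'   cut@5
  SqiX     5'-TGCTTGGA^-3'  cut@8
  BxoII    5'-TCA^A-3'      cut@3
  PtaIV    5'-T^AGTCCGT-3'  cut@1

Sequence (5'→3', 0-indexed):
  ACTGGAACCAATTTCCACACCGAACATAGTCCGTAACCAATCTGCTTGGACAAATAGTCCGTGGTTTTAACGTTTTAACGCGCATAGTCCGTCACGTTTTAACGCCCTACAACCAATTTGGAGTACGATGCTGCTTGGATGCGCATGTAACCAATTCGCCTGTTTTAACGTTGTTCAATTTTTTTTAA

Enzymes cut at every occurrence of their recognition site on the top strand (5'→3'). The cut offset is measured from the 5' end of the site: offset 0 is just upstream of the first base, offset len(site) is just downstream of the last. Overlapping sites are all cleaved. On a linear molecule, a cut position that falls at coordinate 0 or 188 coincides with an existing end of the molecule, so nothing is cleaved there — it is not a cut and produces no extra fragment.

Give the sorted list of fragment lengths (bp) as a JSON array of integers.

Site scan:
  WciIX (TTTTAACG, off=6): starts [64, 72, 96, 162] → cuts [70, 78, 102, 168]
  RvuV (AACCAAT, off=5): starts [5, 34, 110, 148] → cuts [10, 39, 115, 153]
  SqiX (TGCTTGGA, off=8): starts [42, 131] → cuts [50, 139]
  BxoII (TCAA, off=3): starts [174] → cuts [177]
  PtaIV (TAGTCCGT, off=1): starts [26, 54, 84] → cuts [27, 55, 85]

All cut coordinates (distinct, sorted): [10, 27, 39, 50, 55, 70, 78, 85, 102, 115, 139, 153, 168, 177]

Fragments:
  [0,10): 10 bp
  [10,27): 17 bp
  [27,39): 12 bp
  [39,50): 11 bp
  [50,55): 5 bp
  [55,70): 15 bp
  [70,78): 8 bp
  [78,85): 7 bp
  [85,102): 17 bp
  [102,115): 13 bp
  [115,139): 24 bp
  [139,153): 14 bp
  [153,168): 15 bp
  [168,177): 9 bp
  [177,188): 11 bp

[5,7,8,9,10,11,11,12,13,14,15,15,17,17,24]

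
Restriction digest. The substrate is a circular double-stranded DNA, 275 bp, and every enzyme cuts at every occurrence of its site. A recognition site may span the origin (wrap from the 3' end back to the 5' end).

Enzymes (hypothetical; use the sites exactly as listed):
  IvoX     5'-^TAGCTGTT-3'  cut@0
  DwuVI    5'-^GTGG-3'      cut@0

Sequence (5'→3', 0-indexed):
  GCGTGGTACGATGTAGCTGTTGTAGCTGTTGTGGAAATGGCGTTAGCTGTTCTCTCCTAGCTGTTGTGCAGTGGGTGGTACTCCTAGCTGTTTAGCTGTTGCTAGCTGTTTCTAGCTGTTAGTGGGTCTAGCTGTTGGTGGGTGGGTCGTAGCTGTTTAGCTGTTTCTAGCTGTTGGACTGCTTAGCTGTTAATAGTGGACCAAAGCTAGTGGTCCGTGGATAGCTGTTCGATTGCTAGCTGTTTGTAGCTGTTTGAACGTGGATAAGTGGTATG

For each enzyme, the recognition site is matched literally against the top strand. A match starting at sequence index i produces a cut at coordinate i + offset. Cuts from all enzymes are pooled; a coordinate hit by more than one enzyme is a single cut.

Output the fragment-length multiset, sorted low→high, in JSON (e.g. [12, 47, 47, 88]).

[4,4,5,7,7,8,8,8,8,8,9,9,9,10,10,10,10,10,10,11,12,13,13,13,14,14,15,16]

Per-enzyme occurrences:
  IvoX (TAGCTGTT, off=0): starts [13, 22, 43, 57, 84, 92, 102, 112, 128, 149, 157, 167, 183, 221, 236, 246] → cuts [13, 22, 43, 57, 84, 92, 102, 112, 128, 149, 157, 167, 183, 221, 236, 246]
  DwuVI (GTGG, off=0): starts [2, 30, 70, 74, 121, 137, 141, 195, 209, 216, 259, 267] → cuts [2, 30, 70, 74, 121, 137, 141, 195, 209, 216, 259, 267]

All cut coordinates (distinct, sorted): [2, 13, 22, 30, 43, 57, 70, 74, 84, 92, 102, 112, 121, 128, 137, 141, 149, 157, 167, 183, 195, 209, 216, 221, 236, 246, 259, 267]

Fragment lengths:
  2→13: 11 bp
  13→22: 9 bp
  22→30: 8 bp
  30→43: 13 bp
  43→57: 14 bp
  57→70: 13 bp
  70→74: 4 bp
  74→84: 10 bp
  84→92: 8 bp
  92→102: 10 bp
  102→112: 10 bp
  112→121: 9 bp
  121→128: 7 bp
  128→137: 9 bp
  137→141: 4 bp
  141→149: 8 bp
  149→157: 8 bp
  157→167: 10 bp
  167→183: 16 bp
  183→195: 12 bp
  195→209: 14 bp
  209→216: 7 bp
  216→221: 5 bp
  221→236: 15 bp
  236→246: 10 bp
  246→259: 13 bp
  259→267: 8 bp
  267→2 (wrap): 275-267+2 = 10 bp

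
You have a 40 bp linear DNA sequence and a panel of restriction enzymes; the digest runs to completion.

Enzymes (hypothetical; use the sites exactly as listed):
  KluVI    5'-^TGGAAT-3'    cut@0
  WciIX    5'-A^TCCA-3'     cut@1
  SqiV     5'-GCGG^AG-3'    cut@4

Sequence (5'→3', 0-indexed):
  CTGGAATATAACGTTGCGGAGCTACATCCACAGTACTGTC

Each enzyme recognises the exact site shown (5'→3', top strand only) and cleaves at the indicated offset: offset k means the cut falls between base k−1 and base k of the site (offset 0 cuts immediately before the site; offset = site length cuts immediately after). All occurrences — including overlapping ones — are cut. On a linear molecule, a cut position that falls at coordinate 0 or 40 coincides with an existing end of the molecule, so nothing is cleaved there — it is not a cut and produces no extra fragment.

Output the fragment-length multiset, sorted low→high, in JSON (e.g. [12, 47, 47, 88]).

Site scan:
  KluVI (TGGAAT, off=0): starts [1] → cuts [1]
  WciIX (ATCCA, off=1): starts [25] → cuts [26]
  SqiV (GCGGAG, off=4): starts [15] → cuts [19]

Pooled cuts: [1, 19, 26]

Fragments:
  [0,1): 1 bp
  [1,19): 18 bp
  [19,26): 7 bp
  [26,40): 14 bp

[1,7,14,18]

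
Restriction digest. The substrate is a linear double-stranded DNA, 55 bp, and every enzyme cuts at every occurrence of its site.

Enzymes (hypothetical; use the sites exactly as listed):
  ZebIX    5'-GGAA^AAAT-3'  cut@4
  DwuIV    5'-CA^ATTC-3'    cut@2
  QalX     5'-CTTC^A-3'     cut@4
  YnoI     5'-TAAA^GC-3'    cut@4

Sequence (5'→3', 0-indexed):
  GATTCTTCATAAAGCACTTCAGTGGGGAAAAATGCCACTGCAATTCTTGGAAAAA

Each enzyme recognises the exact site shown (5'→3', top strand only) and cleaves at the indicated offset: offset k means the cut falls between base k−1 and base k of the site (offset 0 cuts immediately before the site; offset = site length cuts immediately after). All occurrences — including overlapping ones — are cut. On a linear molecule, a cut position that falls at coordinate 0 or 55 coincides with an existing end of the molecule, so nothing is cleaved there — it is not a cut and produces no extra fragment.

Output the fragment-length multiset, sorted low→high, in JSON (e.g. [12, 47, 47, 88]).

Per-enzyme occurrences:
  ZebIX (GGAAAAAT, off=4): starts [25] → cuts [29]
  DwuIV (CAATTC, off=2): starts [40] → cuts [42]
  QalX (CTTCA, off=4): starts [4, 16] → cuts [8, 20]
  YnoI (TAAAGC, off=4): starts [9] → cuts [13]

Pooled cuts: [8, 13, 20, 29, 42]

Fragment lengths:
  [0,8): 8 bp
  [8,13): 5 bp
  [13,20): 7 bp
  [20,29): 9 bp
  [29,42): 13 bp
  [42,55): 13 bp

[5,7,8,9,13,13]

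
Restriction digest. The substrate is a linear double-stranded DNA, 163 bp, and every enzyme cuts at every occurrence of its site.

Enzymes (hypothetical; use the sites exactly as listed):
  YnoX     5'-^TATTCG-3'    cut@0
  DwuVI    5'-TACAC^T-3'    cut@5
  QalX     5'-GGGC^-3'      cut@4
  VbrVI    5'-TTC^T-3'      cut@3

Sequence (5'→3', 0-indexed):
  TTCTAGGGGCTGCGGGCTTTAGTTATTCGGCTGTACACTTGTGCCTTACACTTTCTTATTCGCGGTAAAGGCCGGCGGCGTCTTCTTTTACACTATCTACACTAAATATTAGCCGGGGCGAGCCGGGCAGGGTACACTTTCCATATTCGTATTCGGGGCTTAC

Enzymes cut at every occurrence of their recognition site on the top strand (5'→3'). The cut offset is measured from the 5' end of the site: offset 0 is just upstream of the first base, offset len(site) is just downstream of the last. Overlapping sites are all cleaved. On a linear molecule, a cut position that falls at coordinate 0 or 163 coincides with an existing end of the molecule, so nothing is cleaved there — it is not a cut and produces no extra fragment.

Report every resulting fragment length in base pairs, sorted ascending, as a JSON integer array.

Site scan:
  YnoX (TATTCG, off=0): starts [23, 56, 143, 149] → cuts [23, 56, 143, 149]
  DwuVI (TACACT, off=5): starts [33, 46, 88, 97, 132] → cuts [38, 51, 93, 102, 137]
  QalX (GGGC, off=4): starts [6, 13, 115, 124, 155] → cuts [10, 17, 119, 128, 159]
  VbrVI (TTCT, off=3): starts [0, 52, 82] → cuts [3, 55, 85]

Pooled cuts: [3, 10, 17, 23, 38, 51, 55, 56, 85, 93, 102, 119, 128, 137, 143, 149, 159]

Fragments:
  [0,3): 3 bp
  [3,10): 7 bp
  [10,17): 7 bp
  [17,23): 6 bp
  [23,38): 15 bp
  [38,51): 13 bp
  [51,55): 4 bp
  [55,56): 1 bp
  [56,85): 29 bp
  [85,93): 8 bp
  [93,102): 9 bp
  [102,119): 17 bp
  [119,128): 9 bp
  [128,137): 9 bp
  [137,143): 6 bp
  [143,149): 6 bp
  [149,159): 10 bp
  [159,163): 4 bp

[1,3,4,4,6,6,6,7,7,8,9,9,9,10,13,15,17,29]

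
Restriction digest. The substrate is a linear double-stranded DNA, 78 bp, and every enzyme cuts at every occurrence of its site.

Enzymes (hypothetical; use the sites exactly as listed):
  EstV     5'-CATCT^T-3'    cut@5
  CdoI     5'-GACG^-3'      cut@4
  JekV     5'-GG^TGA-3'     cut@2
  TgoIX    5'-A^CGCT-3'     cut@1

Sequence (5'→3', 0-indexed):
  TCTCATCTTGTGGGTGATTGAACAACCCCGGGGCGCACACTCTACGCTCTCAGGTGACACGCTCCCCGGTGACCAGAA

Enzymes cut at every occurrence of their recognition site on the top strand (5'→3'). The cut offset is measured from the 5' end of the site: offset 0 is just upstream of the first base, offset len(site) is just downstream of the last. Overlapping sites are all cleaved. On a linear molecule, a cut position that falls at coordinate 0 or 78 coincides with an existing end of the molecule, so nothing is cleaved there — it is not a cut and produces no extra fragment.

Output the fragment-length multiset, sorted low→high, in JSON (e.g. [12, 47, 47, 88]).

Scan for sites:
  EstV CATCTT/5: at [3] ⇒ [8]
  CdoI (GACG, off=4): no sites
  JekV GGTGA/2: at [12, 52, 67] ⇒ [14, 54, 69]
  TgoIX ACGCT/1: at [43, 58] ⇒ [44, 59]

All cut coordinates (distinct, sorted): [8, 14, 44, 54, 59, 69]

Fragments:
  [0,8): 8 bp
  [8,14): 6 bp
  [14,44): 30 bp
  [44,54): 10 bp
  [54,59): 5 bp
  [59,69): 10 bp
  [69,78): 9 bp

[5,6,8,9,10,10,30]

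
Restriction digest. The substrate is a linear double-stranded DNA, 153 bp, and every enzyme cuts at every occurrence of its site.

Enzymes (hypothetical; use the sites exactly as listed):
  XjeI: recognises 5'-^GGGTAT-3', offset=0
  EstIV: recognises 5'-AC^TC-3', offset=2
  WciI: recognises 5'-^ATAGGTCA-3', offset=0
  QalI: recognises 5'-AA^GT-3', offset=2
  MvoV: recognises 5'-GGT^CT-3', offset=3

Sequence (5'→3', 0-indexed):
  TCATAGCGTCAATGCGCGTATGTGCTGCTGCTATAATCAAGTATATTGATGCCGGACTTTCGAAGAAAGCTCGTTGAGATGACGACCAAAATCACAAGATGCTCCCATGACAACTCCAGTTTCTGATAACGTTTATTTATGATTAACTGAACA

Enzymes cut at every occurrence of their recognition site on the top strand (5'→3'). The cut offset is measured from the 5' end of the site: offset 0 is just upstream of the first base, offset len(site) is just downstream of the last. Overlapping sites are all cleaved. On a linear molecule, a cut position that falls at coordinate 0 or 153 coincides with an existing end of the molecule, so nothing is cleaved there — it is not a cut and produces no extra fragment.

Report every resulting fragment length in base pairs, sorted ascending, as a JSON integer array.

Per-enzyme occurrences:
  XjeI (GGGTAT, off=0): no sites
  EstIV ACTC/2: at [112] ⇒ [114]
  WciI (ATAGGTCA, off=0): no sites
  QalI AAGT/2: at [38] ⇒ [40]
  MvoV (GGTCT, off=3): no sites

Pooled cuts: [40, 114]

Fragment lengths:
  [0,40): 40 bp
  [40,114): 74 bp
  [114,153): 39 bp

[39,40,74]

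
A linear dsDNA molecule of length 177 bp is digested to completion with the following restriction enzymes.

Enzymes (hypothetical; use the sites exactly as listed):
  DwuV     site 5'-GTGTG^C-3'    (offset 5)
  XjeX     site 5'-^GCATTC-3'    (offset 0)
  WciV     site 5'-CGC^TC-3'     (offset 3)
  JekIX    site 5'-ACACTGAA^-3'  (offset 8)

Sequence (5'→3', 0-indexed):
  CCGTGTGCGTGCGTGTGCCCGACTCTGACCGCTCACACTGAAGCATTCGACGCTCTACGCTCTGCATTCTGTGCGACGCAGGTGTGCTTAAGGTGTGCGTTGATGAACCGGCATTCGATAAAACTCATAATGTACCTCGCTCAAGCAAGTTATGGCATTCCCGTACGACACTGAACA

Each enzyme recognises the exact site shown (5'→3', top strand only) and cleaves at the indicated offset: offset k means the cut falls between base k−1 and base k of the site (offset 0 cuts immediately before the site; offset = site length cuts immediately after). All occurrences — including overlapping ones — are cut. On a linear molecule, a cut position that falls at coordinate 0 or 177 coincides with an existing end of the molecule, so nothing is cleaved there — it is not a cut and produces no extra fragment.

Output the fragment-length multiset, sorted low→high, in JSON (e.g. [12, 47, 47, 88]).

Per-enzyme occurrences:
  DwuV GTGTGC/5: at [2, 12, 81, 92] ⇒ [7, 17, 86, 97]
  XjeX GCATTC/0: at [42, 63, 110, 154] ⇒ [42, 63, 110, 154]
  WciV CGCTC/3: at [29, 50, 57, 137] ⇒ [32, 53, 60, 140]
  JekIX ACACTGAA/8: at [34, 167] ⇒ [42, 175]

All cut coordinates (distinct, sorted): [7, 17, 32, 42, 53, 60, 63, 86, 97, 110, 140, 154, 175]

Fragments:
  [0,7): 7 bp
  [7,17): 10 bp
  [17,32): 15 bp
  [32,42): 10 bp
  [42,53): 11 bp
  [53,60): 7 bp
  [60,63): 3 bp
  [63,86): 23 bp
  [86,97): 11 bp
  [97,110): 13 bp
  [110,140): 30 bp
  [140,154): 14 bp
  [154,175): 21 bp
  [175,177): 2 bp

[2,3,7,7,10,10,11,11,13,14,15,21,23,30]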